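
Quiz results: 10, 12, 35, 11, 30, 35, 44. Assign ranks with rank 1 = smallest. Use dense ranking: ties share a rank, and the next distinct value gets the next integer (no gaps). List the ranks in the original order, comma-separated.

1, 3, 5, 2, 4, 5, 6

Sorted (ascending): 10, 11, 12, 30, 35, 35, 44
The 2 values of 35 share dense rank 5.
Remaining distinct values take the next consecutive integers.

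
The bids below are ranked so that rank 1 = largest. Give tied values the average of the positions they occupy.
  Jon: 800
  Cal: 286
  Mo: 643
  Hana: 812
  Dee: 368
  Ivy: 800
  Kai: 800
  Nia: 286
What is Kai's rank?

Sorted (descending): 812, 800, 800, 800, 643, 368, 286, 286
The 3 values of 800 occupy positions 2–4 → average rank 3.
The 2 values of 286 occupy positions 7–8 → average rank (7+8)/2 = 7.5.
Kai has value 800 → rank 3.

3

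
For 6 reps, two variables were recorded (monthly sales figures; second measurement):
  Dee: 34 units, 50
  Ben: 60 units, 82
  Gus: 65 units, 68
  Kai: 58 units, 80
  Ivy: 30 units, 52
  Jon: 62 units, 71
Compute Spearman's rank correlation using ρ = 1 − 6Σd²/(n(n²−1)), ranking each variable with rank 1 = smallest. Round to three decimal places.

0.429

Ranks of variable 1: 2, 4, 6, 3, 1, 5
Ranks of variable 2: 1, 6, 3, 5, 2, 4
d = r₁ − r₂: 1, -2, 3, -2, -1, 1
d²: 1, 4, 9, 4, 1, 1; Σd² = 20
ρ = 1 − 6·20/(6·35) = 1 − 120/210 = 0.429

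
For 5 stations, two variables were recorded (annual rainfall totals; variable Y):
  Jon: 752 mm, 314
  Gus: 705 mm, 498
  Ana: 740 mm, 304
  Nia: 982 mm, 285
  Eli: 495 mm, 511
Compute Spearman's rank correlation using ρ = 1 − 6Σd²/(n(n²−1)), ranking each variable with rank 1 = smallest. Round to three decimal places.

-0.900

Ranks of variable 1: 4, 2, 3, 5, 1
Ranks of variable 2: 3, 4, 2, 1, 5
d = r₁ − r₂: 1, -2, 1, 4, -4
d²: 1, 4, 1, 16, 16; Σd² = 38
ρ = 1 − 6·38/(5·24) = 1 − 228/120 = -0.900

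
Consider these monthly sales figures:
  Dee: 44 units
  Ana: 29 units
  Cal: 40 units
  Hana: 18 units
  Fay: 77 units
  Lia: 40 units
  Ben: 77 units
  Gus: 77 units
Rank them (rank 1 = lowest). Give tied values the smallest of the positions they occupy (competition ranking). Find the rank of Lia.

3

Sorted (ascending): 18, 29, 40, 40, 44, 77, 77, 77
The 2 values of 40 occupy positions 3–4 → each gets rank 3.
The 3 values of 77 occupy positions 6–8 → each gets rank 6.
Lia has value 40 units → rank 3.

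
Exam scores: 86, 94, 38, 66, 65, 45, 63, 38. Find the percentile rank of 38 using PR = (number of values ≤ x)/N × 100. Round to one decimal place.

25.0

N = 8.
Strictly below 38: 0. Equal to 38: 2.
PR = 2/8 × 100 = 25.0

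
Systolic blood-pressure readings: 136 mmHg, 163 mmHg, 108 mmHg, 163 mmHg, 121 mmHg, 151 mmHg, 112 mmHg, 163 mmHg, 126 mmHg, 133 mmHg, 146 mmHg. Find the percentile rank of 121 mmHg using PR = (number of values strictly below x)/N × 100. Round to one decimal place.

N = 11.
Strictly below 121: 2. Equal to 121: 1.
PR = 2/11 × 100 = 18.2

18.2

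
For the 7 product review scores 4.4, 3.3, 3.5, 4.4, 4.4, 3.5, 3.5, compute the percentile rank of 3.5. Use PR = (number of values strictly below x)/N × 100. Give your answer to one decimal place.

N = 7.
Strictly below 3.5: 1. Equal to 3.5: 3.
PR = 1/7 × 100 = 14.3

14.3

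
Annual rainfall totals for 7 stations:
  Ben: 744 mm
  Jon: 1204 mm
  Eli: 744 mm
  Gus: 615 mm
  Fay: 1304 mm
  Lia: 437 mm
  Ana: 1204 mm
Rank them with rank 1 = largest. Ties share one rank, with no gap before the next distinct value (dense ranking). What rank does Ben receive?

Sorted (descending): 1304, 1204, 1204, 744, 744, 615, 437
The 2 values of 1204 share dense rank 2.
The 2 values of 744 share dense rank 3.
Remaining distinct values take the next consecutive integers.
Ben has value 744 mm → rank 3.

3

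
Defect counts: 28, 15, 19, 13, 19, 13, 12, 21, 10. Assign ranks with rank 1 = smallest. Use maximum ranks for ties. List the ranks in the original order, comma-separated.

Sorted (ascending): 10, 12, 13, 13, 15, 19, 19, 21, 28
The 2 values of 13 occupy positions 3–4 → each gets rank 4.
The 2 values of 19 occupy positions 6–7 → each gets rank 7.

9, 5, 7, 4, 7, 4, 2, 8, 1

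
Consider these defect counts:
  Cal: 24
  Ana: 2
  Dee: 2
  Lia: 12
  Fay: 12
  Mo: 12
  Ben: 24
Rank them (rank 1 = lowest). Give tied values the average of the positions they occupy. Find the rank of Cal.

6.5

Sorted (ascending): 2, 2, 12, 12, 12, 24, 24
The 2 values of 2 occupy positions 1–2 → average rank (1+2)/2 = 1.5.
The 3 values of 12 occupy positions 3–5 → average rank 4.
The 2 values of 24 occupy positions 6–7 → average rank (6+7)/2 = 6.5.
Cal has value 24 → rank 6.5.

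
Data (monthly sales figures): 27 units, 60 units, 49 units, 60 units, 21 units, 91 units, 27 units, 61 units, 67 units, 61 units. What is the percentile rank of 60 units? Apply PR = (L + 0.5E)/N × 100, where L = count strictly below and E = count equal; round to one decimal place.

50.0

N = 10.
Strictly below 60: 4. Equal to 60: 2.
PR = (4 + 0.5·2)/10 × 100 = 50.0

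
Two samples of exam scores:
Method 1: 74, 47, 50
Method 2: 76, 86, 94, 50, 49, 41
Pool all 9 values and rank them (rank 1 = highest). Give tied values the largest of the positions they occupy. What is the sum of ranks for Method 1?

Sorted (descending): 94, 86, 76, 74, 50, 50, 49, 47, 41
The 2 values of 50 occupy positions 5–6 → each gets rank 6.
Method 1 values → pooled ranks: 74→4, 47→8, 50→6
Rank sum = 4 + 8 + 6 = 18

18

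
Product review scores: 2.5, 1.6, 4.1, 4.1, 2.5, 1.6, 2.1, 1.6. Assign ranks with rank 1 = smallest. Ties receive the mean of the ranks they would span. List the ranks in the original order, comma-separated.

Sorted (ascending): 1.6, 1.6, 1.6, 2.1, 2.5, 2.5, 4.1, 4.1
The 3 values of 1.6 occupy positions 1–3 → average rank 2.
The 2 values of 2.5 occupy positions 5–6 → average rank (5+6)/2 = 5.5.
The 2 values of 4.1 occupy positions 7–8 → average rank (7+8)/2 = 7.5.

5.5, 2, 7.5, 7.5, 5.5, 2, 4, 2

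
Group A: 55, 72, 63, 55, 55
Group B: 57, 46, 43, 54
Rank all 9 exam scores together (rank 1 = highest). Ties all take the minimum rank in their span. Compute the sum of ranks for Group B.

27

Sorted (descending): 72, 63, 57, 55, 55, 55, 54, 46, 43
The 3 values of 55 occupy positions 4–6 → each gets rank 4.
Group B values → pooled ranks: 57→3, 46→8, 43→9, 54→7
Rank sum = 3 + 8 + 9 + 7 = 27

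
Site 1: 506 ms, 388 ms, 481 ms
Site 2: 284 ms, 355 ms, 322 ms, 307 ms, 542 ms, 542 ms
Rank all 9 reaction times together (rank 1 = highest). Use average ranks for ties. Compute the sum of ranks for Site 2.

Sorted (descending): 542, 542, 506, 481, 388, 355, 322, 307, 284
The 2 values of 542 occupy positions 1–2 → average rank (1+2)/2 = 1.5.
Site 2 values → pooled ranks: 284→9, 355→6, 322→7, 307→8, 542→1.5, 542→1.5
Rank sum = 9 + 6 + 7 + 8 + 1.5 + 1.5 = 33

33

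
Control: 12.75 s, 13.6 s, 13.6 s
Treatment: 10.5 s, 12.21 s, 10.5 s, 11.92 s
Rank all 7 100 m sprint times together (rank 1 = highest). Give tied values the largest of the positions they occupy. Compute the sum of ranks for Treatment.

23

Sorted (descending): 13.6, 13.6, 12.75, 12.21, 11.92, 10.5, 10.5
The 2 values of 13.6 occupy positions 1–2 → each gets rank 2.
The 2 values of 10.5 occupy positions 6–7 → each gets rank 7.
Treatment values → pooled ranks: 10.5→7, 12.21→4, 10.5→7, 11.92→5
Rank sum = 7 + 4 + 7 + 5 = 23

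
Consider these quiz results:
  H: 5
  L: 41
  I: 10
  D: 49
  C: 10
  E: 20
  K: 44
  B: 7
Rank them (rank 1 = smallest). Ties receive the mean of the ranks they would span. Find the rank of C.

3.5

Sorted (ascending): 5, 7, 10, 10, 20, 41, 44, 49
The 2 values of 10 occupy positions 3–4 → average rank (3+4)/2 = 3.5.
C has value 10 → rank 3.5.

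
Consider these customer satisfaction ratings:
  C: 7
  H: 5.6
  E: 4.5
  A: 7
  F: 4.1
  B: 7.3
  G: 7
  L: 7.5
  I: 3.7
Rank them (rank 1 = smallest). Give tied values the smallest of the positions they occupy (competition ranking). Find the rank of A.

5

Sorted (ascending): 3.7, 4.1, 4.5, 5.6, 7, 7, 7, 7.3, 7.5
The 3 values of 7 occupy positions 5–7 → each gets rank 5.
A has value 7 → rank 5.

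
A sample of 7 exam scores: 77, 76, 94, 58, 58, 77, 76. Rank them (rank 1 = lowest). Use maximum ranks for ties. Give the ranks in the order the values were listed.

Sorted (ascending): 58, 58, 76, 76, 77, 77, 94
The 2 values of 58 occupy positions 1–2 → each gets rank 2.
The 2 values of 76 occupy positions 3–4 → each gets rank 4.
The 2 values of 77 occupy positions 5–6 → each gets rank 6.

6, 4, 7, 2, 2, 6, 4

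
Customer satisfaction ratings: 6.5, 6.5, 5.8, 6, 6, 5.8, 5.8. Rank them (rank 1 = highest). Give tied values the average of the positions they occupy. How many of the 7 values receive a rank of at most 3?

2

Sorted (descending): 6.5, 6.5, 6, 6, 5.8, 5.8, 5.8
The 2 values of 6.5 occupy positions 1–2 → average rank (1+2)/2 = 1.5.
The 2 values of 6 occupy positions 3–4 → average rank (3+4)/2 = 3.5.
The 3 values of 5.8 occupy positions 5–7 → average rank 6.
Ranks ≤ 3: {1.5, 1.5} → 2 values.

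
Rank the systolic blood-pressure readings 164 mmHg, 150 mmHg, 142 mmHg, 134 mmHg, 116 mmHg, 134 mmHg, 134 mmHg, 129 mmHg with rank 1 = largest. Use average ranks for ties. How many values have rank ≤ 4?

Sorted (descending): 164, 150, 142, 134, 134, 134, 129, 116
The 3 values of 134 occupy positions 4–6 → average rank 5.
Ranks ≤ 4: {1, 2, 3} → 3 values.

3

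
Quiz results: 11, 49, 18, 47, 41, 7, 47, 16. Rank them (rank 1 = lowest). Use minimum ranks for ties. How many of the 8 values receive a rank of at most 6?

Sorted (ascending): 7, 11, 16, 18, 41, 47, 47, 49
The 2 values of 47 occupy positions 6–7 → each gets rank 6.
Ranks ≤ 6: {1, 2, 3, 4, 5, 6, 6} → 7 values.

7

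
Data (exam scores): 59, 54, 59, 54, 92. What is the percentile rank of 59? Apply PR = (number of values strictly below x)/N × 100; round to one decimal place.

40.0

N = 5.
Strictly below 59: 2. Equal to 59: 2.
PR = 2/5 × 100 = 40.0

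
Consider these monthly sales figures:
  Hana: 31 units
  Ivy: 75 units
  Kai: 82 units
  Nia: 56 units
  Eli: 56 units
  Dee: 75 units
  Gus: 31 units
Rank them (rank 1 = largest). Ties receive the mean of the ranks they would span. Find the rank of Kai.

1

Sorted (descending): 82, 75, 75, 56, 56, 31, 31
The 2 values of 75 occupy positions 2–3 → average rank (2+3)/2 = 2.5.
The 2 values of 56 occupy positions 4–5 → average rank (4+5)/2 = 4.5.
The 2 values of 31 occupy positions 6–7 → average rank (6+7)/2 = 6.5.
Kai has value 82 units → rank 1.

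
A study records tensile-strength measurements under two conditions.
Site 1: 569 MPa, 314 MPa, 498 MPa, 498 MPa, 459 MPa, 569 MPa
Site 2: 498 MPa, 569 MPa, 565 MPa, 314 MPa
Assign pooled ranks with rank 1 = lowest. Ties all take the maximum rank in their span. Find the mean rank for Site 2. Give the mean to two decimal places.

6.25

Sorted (ascending): 314, 314, 459, 498, 498, 498, 565, 569, 569, 569
The 2 values of 314 occupy positions 1–2 → each gets rank 2.
The 3 values of 498 occupy positions 4–6 → each gets rank 6.
The 3 values of 569 occupy positions 8–10 → each gets rank 10.
Site 2 values → pooled ranks: 498→6, 569→10, 565→7, 314→2
Mean rank = (6 + 10 + 7 + 2) / 4 = 6.25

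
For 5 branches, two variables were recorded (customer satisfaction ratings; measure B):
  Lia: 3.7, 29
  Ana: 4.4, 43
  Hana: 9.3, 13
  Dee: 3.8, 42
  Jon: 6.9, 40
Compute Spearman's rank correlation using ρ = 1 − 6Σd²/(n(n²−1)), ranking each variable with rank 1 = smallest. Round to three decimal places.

-0.300

Ranks of variable 1: 1, 3, 5, 2, 4
Ranks of variable 2: 2, 5, 1, 4, 3
d = r₁ − r₂: -1, -2, 4, -2, 1
d²: 1, 4, 16, 4, 1; Σd² = 26
ρ = 1 − 6·26/(5·24) = 1 − 156/120 = -0.300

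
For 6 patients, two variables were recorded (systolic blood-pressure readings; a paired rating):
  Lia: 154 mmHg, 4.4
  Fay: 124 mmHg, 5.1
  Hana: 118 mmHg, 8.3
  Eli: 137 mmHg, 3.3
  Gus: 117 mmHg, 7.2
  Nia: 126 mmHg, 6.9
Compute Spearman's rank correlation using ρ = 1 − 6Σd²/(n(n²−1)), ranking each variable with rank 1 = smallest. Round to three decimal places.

-0.829

Ranks of variable 1: 6, 3, 2, 5, 1, 4
Ranks of variable 2: 2, 3, 6, 1, 5, 4
d = r₁ − r₂: 4, 0, -4, 4, -4, 0
d²: 16, 0, 16, 16, 16, 0; Σd² = 64
ρ = 1 − 6·64/(6·35) = 1 − 384/210 = -0.829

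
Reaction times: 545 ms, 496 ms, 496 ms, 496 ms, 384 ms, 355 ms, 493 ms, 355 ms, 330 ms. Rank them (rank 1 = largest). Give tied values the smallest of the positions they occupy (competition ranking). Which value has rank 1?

Sorted (descending): 545, 496, 496, 496, 493, 384, 355, 355, 330
The 3 values of 496 occupy positions 2–4 → each gets rank 2.
The 2 values of 355 occupy positions 7–8 → each gets rank 7.
Rank 1 → value 545.

545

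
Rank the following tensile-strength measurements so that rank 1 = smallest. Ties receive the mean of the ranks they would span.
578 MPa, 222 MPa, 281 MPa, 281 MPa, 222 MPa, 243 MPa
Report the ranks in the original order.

Sorted (ascending): 222, 222, 243, 281, 281, 578
The 2 values of 222 occupy positions 1–2 → average rank (1+2)/2 = 1.5.
The 2 values of 281 occupy positions 4–5 → average rank (4+5)/2 = 4.5.

6, 1.5, 4.5, 4.5, 1.5, 3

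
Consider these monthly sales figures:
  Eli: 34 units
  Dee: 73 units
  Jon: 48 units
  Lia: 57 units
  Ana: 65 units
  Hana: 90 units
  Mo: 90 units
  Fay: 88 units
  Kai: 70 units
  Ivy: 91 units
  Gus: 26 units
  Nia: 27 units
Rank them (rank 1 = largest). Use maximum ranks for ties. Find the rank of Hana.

Sorted (descending): 91, 90, 90, 88, 73, 70, 65, 57, 48, 34, 27, 26
The 2 values of 90 occupy positions 2–3 → each gets rank 3.
Hana has value 90 units → rank 3.

3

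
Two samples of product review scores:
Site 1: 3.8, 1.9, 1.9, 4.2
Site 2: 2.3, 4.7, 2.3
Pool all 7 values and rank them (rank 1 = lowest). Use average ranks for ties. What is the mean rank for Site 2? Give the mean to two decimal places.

Sorted (ascending): 1.9, 1.9, 2.3, 2.3, 3.8, 4.2, 4.7
The 2 values of 1.9 occupy positions 1–2 → average rank (1+2)/2 = 1.5.
The 2 values of 2.3 occupy positions 3–4 → average rank (3+4)/2 = 3.5.
Site 2 values → pooled ranks: 2.3→3.5, 4.7→7, 2.3→3.5
Mean rank = (3.5 + 7 + 3.5) / 3 = 4.67

4.67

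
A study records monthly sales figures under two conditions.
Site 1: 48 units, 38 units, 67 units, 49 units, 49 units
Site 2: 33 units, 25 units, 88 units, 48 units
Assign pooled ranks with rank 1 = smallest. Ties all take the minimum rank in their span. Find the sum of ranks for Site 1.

27

Sorted (ascending): 25, 33, 38, 48, 48, 49, 49, 67, 88
The 2 values of 48 occupy positions 4–5 → each gets rank 4.
The 2 values of 49 occupy positions 6–7 → each gets rank 6.
Site 1 values → pooled ranks: 48→4, 38→3, 67→8, 49→6, 49→6
Rank sum = 4 + 3 + 8 + 6 + 6 = 27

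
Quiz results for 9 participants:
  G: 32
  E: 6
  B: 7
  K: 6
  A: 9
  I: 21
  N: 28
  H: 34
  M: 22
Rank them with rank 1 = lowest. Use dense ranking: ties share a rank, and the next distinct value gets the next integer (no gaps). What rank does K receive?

1

Sorted (ascending): 6, 6, 7, 9, 21, 22, 28, 32, 34
The 2 values of 6 share dense rank 1.
Remaining distinct values take the next consecutive integers.
K has value 6 → rank 1.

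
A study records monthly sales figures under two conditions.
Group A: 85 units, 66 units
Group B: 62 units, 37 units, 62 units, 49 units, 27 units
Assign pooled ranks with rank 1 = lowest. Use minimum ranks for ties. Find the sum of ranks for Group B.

14

Sorted (ascending): 27, 37, 49, 62, 62, 66, 85
The 2 values of 62 occupy positions 4–5 → each gets rank 4.
Group B values → pooled ranks: 62→4, 37→2, 62→4, 49→3, 27→1
Rank sum = 4 + 2 + 4 + 3 + 1 = 14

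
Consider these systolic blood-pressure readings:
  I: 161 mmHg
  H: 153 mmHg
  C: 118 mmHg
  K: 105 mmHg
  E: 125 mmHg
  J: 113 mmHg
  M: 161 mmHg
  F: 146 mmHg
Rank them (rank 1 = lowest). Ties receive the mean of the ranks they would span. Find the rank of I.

Sorted (ascending): 105, 113, 118, 125, 146, 153, 161, 161
The 2 values of 161 occupy positions 7–8 → average rank (7+8)/2 = 7.5.
I has value 161 mmHg → rank 7.5.

7.5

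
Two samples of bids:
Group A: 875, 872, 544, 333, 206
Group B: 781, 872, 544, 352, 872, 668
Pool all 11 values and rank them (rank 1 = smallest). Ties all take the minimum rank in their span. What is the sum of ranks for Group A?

26

Sorted (ascending): 206, 333, 352, 544, 544, 668, 781, 872, 872, 872, 875
The 2 values of 544 occupy positions 4–5 → each gets rank 4.
The 3 values of 872 occupy positions 8–10 → each gets rank 8.
Group A values → pooled ranks: 875→11, 872→8, 544→4, 333→2, 206→1
Rank sum = 11 + 8 + 4 + 2 + 1 = 26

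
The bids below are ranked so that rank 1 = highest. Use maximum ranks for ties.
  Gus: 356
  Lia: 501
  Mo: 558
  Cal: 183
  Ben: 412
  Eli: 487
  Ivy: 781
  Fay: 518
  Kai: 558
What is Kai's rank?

Sorted (descending): 781, 558, 558, 518, 501, 487, 412, 356, 183
The 2 values of 558 occupy positions 2–3 → each gets rank 3.
Kai has value 558 → rank 3.

3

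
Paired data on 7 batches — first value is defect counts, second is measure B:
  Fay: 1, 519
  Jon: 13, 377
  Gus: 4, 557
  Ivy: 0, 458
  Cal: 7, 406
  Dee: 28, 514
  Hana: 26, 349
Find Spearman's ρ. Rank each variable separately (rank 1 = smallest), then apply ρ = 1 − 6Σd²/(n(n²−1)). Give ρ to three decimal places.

Ranks of variable 1: 2, 5, 3, 1, 4, 7, 6
Ranks of variable 2: 6, 2, 7, 4, 3, 5, 1
d = r₁ − r₂: -4, 3, -4, -3, 1, 2, 5
d²: 16, 9, 16, 9, 1, 4, 25; Σd² = 80
ρ = 1 − 6·80/(7·48) = 1 − 480/336 = -0.429

-0.429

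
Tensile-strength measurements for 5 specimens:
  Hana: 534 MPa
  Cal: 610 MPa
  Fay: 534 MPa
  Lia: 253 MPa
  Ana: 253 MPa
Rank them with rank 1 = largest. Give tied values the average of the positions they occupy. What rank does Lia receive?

4.5

Sorted (descending): 610, 534, 534, 253, 253
The 2 values of 534 occupy positions 2–3 → average rank (2+3)/2 = 2.5.
The 2 values of 253 occupy positions 4–5 → average rank (4+5)/2 = 4.5.
Lia has value 253 MPa → rank 4.5.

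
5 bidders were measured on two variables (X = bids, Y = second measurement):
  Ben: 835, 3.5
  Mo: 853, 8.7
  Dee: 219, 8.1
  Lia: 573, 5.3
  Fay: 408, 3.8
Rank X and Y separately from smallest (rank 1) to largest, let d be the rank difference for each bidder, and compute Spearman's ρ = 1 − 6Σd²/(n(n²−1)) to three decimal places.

0.100

Ranks of variable 1: 4, 5, 1, 3, 2
Ranks of variable 2: 1, 5, 4, 3, 2
d = r₁ − r₂: 3, 0, -3, 0, 0
d²: 9, 0, 9, 0, 0; Σd² = 18
ρ = 1 − 6·18/(5·24) = 1 − 108/120 = 0.100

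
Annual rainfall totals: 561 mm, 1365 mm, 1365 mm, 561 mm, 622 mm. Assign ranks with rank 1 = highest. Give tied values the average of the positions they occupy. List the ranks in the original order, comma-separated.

Sorted (descending): 1365, 1365, 622, 561, 561
The 2 values of 1365 occupy positions 1–2 → average rank (1+2)/2 = 1.5.
The 2 values of 561 occupy positions 4–5 → average rank (4+5)/2 = 4.5.

4.5, 1.5, 1.5, 4.5, 3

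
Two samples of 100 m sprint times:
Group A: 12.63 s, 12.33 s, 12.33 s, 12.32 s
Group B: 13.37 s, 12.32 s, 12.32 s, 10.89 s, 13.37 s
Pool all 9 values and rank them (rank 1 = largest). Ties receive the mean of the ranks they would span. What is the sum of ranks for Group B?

26

Sorted (descending): 13.37, 13.37, 12.63, 12.33, 12.33, 12.32, 12.32, 12.32, 10.89
The 2 values of 13.37 occupy positions 1–2 → average rank (1+2)/2 = 1.5.
The 2 values of 12.33 occupy positions 4–5 → average rank (4+5)/2 = 4.5.
The 3 values of 12.32 occupy positions 6–8 → average rank 7.
Group B values → pooled ranks: 13.37→1.5, 12.32→7, 12.32→7, 10.89→9, 13.37→1.5
Rank sum = 1.5 + 7 + 7 + 9 + 1.5 = 26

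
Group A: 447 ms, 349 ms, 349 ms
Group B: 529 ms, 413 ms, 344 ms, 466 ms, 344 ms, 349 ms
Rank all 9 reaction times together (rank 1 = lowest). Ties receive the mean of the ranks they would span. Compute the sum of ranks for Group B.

30

Sorted (ascending): 344, 344, 349, 349, 349, 413, 447, 466, 529
The 2 values of 344 occupy positions 1–2 → average rank (1+2)/2 = 1.5.
The 3 values of 349 occupy positions 3–5 → average rank 4.
Group B values → pooled ranks: 529→9, 413→6, 344→1.5, 466→8, 344→1.5, 349→4
Rank sum = 9 + 6 + 1.5 + 8 + 1.5 + 4 = 30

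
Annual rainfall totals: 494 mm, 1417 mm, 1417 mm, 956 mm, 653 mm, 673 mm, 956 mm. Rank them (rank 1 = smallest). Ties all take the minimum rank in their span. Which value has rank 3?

673

Sorted (ascending): 494, 653, 673, 956, 956, 1417, 1417
The 2 values of 956 occupy positions 4–5 → each gets rank 4.
The 2 values of 1417 occupy positions 6–7 → each gets rank 6.
Rank 3 → value 673.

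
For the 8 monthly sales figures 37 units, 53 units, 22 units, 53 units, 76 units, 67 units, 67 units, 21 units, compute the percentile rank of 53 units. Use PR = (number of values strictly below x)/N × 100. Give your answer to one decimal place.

37.5

N = 8.
Strictly below 53: 3. Equal to 53: 2.
PR = 3/8 × 100 = 37.5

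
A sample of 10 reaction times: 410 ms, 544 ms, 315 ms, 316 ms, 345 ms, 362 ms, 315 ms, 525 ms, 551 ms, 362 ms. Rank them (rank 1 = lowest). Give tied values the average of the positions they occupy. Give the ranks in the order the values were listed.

Sorted (ascending): 315, 315, 316, 345, 362, 362, 410, 525, 544, 551
The 2 values of 315 occupy positions 1–2 → average rank (1+2)/2 = 1.5.
The 2 values of 362 occupy positions 5–6 → average rank (5+6)/2 = 5.5.

7, 9, 1.5, 3, 4, 5.5, 1.5, 8, 10, 5.5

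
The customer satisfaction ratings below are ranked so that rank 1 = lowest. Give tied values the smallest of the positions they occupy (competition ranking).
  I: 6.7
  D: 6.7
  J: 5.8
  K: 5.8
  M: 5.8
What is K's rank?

1

Sorted (ascending): 5.8, 5.8, 5.8, 6.7, 6.7
The 3 values of 5.8 occupy positions 1–3 → each gets rank 1.
The 2 values of 6.7 occupy positions 4–5 → each gets rank 4.
K has value 5.8 → rank 1.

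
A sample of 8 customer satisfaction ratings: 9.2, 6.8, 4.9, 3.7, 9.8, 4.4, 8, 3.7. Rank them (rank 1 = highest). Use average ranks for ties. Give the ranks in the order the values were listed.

Sorted (descending): 9.8, 9.2, 8, 6.8, 4.9, 4.4, 3.7, 3.7
The 2 values of 3.7 occupy positions 7–8 → average rank (7+8)/2 = 7.5.

2, 4, 5, 7.5, 1, 6, 3, 7.5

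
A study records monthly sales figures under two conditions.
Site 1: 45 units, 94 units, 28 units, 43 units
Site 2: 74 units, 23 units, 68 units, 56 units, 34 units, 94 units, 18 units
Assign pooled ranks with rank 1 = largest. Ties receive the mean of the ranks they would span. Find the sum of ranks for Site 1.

Sorted (descending): 94, 94, 74, 68, 56, 45, 43, 34, 28, 23, 18
The 2 values of 94 occupy positions 1–2 → average rank (1+2)/2 = 1.5.
Site 1 values → pooled ranks: 45→6, 94→1.5, 28→9, 43→7
Rank sum = 6 + 1.5 + 9 + 7 = 23.5

23.5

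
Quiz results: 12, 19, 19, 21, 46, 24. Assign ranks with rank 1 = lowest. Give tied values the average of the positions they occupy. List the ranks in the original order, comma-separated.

Sorted (ascending): 12, 19, 19, 21, 24, 46
The 2 values of 19 occupy positions 2–3 → average rank (2+3)/2 = 2.5.

1, 2.5, 2.5, 4, 6, 5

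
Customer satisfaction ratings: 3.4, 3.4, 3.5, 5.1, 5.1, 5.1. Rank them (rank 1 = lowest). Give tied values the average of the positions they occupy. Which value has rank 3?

3.5

Sorted (ascending): 3.4, 3.4, 3.5, 5.1, 5.1, 5.1
The 2 values of 3.4 occupy positions 1–2 → average rank (1+2)/2 = 1.5.
The 3 values of 5.1 occupy positions 4–6 → average rank 5.
Rank 3 → value 3.5.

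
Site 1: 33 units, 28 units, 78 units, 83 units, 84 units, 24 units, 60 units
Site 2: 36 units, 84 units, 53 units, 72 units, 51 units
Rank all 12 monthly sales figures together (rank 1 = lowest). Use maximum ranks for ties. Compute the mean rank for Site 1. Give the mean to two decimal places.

6.29

Sorted (ascending): 24, 28, 33, 36, 51, 53, 60, 72, 78, 83, 84, 84
The 2 values of 84 occupy positions 11–12 → each gets rank 12.
Site 1 values → pooled ranks: 33→3, 28→2, 78→9, 83→10, 84→12, 24→1, 60→7
Mean rank = (3 + 2 + 9 + 10 + 12 + 1 + 7) / 7 = 6.29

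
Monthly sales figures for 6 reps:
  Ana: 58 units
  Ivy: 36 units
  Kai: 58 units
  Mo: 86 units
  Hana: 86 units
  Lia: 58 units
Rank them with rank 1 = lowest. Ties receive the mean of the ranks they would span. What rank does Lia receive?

3

Sorted (ascending): 36, 58, 58, 58, 86, 86
The 3 values of 58 occupy positions 2–4 → average rank 3.
The 2 values of 86 occupy positions 5–6 → average rank (5+6)/2 = 5.5.
Lia has value 58 units → rank 3.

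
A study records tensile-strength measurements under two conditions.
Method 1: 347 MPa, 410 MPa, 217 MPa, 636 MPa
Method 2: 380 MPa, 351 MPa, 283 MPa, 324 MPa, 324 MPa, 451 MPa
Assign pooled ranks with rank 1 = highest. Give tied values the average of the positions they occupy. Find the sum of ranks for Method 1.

20

Sorted (descending): 636, 451, 410, 380, 351, 347, 324, 324, 283, 217
The 2 values of 324 occupy positions 7–8 → average rank (7+8)/2 = 7.5.
Method 1 values → pooled ranks: 347→6, 410→3, 217→10, 636→1
Rank sum = 6 + 3 + 10 + 1 = 20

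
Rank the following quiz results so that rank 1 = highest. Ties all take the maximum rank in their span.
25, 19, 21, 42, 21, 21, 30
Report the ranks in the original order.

3, 7, 6, 1, 6, 6, 2

Sorted (descending): 42, 30, 25, 21, 21, 21, 19
The 3 values of 21 occupy positions 4–6 → each gets rank 6.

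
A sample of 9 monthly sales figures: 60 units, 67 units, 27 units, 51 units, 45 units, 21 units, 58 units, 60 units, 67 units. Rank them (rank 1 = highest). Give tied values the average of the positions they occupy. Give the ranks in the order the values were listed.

3.5, 1.5, 8, 6, 7, 9, 5, 3.5, 1.5

Sorted (descending): 67, 67, 60, 60, 58, 51, 45, 27, 21
The 2 values of 67 occupy positions 1–2 → average rank (1+2)/2 = 1.5.
The 2 values of 60 occupy positions 3–4 → average rank (3+4)/2 = 3.5.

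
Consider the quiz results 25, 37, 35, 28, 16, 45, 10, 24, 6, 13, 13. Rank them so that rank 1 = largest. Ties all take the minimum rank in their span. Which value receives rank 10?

Sorted (descending): 45, 37, 35, 28, 25, 24, 16, 13, 13, 10, 6
The 2 values of 13 occupy positions 8–9 → each gets rank 8.
Rank 10 → value 10.

10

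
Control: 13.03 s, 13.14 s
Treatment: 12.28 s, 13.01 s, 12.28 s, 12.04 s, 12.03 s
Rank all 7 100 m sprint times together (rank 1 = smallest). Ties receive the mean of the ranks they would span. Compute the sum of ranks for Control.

13

Sorted (ascending): 12.03, 12.04, 12.28, 12.28, 13.01, 13.03, 13.14
The 2 values of 12.28 occupy positions 3–4 → average rank (3+4)/2 = 3.5.
Control values → pooled ranks: 13.03→6, 13.14→7
Rank sum = 6 + 7 = 13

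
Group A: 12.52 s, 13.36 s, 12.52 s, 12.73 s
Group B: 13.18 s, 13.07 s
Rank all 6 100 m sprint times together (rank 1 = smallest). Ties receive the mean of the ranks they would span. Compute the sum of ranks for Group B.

9

Sorted (ascending): 12.52, 12.52, 12.73, 13.07, 13.18, 13.36
The 2 values of 12.52 occupy positions 1–2 → average rank (1+2)/2 = 1.5.
Group B values → pooled ranks: 13.18→5, 13.07→4
Rank sum = 5 + 4 = 9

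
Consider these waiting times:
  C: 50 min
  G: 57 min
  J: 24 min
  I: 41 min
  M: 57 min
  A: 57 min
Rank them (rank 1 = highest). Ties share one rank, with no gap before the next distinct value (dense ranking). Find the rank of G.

Sorted (descending): 57, 57, 57, 50, 41, 24
The 3 values of 57 share dense rank 1.
Remaining distinct values take the next consecutive integers.
G has value 57 min → rank 1.

1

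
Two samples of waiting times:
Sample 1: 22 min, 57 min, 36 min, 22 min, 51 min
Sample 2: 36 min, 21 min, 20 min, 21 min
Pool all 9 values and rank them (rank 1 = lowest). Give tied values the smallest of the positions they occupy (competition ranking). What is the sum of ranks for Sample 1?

Sorted (ascending): 20, 21, 21, 22, 22, 36, 36, 51, 57
The 2 values of 21 occupy positions 2–3 → each gets rank 2.
The 2 values of 22 occupy positions 4–5 → each gets rank 4.
The 2 values of 36 occupy positions 6–7 → each gets rank 6.
Sample 1 values → pooled ranks: 22→4, 57→9, 36→6, 22→4, 51→8
Rank sum = 4 + 9 + 6 + 4 + 8 = 31

31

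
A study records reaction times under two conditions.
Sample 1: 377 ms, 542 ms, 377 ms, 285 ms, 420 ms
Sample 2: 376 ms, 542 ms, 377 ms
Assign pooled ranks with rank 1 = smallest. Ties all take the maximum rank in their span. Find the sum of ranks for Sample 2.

Sorted (ascending): 285, 376, 377, 377, 377, 420, 542, 542
The 3 values of 377 occupy positions 3–5 → each gets rank 5.
The 2 values of 542 occupy positions 7–8 → each gets rank 8.
Sample 2 values → pooled ranks: 376→2, 542→8, 377→5
Rank sum = 2 + 8 + 5 = 15

15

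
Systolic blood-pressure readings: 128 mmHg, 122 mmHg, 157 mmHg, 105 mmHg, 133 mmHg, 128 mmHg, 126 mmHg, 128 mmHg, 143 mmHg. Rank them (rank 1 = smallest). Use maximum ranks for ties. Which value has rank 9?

Sorted (ascending): 105, 122, 126, 128, 128, 128, 133, 143, 157
The 3 values of 128 occupy positions 4–6 → each gets rank 6.
Rank 9 → value 157.

157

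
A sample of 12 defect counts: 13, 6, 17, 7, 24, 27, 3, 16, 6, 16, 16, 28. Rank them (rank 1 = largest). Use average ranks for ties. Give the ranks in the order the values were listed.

8, 10.5, 4, 9, 3, 2, 12, 6, 10.5, 6, 6, 1

Sorted (descending): 28, 27, 24, 17, 16, 16, 16, 13, 7, 6, 6, 3
The 3 values of 16 occupy positions 5–7 → average rank 6.
The 2 values of 6 occupy positions 10–11 → average rank (10+11)/2 = 10.5.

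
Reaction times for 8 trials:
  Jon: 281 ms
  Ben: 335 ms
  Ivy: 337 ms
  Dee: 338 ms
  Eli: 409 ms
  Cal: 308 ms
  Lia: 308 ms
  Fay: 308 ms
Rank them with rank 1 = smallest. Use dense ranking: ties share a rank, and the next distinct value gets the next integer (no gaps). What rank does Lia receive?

Sorted (ascending): 281, 308, 308, 308, 335, 337, 338, 409
The 3 values of 308 share dense rank 2.
Remaining distinct values take the next consecutive integers.
Lia has value 308 ms → rank 2.

2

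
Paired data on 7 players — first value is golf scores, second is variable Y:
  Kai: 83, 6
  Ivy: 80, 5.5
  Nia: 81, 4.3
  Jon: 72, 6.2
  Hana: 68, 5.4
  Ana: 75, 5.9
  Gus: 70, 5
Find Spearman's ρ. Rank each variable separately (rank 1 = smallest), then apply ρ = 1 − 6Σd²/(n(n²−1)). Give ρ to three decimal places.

0.143

Ranks of variable 1: 7, 5, 6, 3, 1, 4, 2
Ranks of variable 2: 6, 4, 1, 7, 3, 5, 2
d = r₁ − r₂: 1, 1, 5, -4, -2, -1, 0
d²: 1, 1, 25, 16, 4, 1, 0; Σd² = 48
ρ = 1 − 6·48/(7·48) = 1 − 288/336 = 0.143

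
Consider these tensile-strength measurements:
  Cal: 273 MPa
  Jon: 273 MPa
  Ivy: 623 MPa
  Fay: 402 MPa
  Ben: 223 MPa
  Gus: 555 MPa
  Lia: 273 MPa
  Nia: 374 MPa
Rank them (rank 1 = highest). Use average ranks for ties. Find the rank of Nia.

Sorted (descending): 623, 555, 402, 374, 273, 273, 273, 223
The 3 values of 273 occupy positions 5–7 → average rank 6.
Nia has value 374 MPa → rank 4.

4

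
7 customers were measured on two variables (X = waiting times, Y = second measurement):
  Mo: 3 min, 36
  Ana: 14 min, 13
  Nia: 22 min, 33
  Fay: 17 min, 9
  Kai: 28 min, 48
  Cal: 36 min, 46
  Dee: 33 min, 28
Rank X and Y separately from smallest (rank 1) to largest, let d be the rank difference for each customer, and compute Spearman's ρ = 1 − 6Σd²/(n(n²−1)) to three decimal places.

0.393

Ranks of variable 1: 1, 2, 4, 3, 5, 7, 6
Ranks of variable 2: 5, 2, 4, 1, 7, 6, 3
d = r₁ − r₂: -4, 0, 0, 2, -2, 1, 3
d²: 16, 0, 0, 4, 4, 1, 9; Σd² = 34
ρ = 1 − 6·34/(7·48) = 1 − 204/336 = 0.393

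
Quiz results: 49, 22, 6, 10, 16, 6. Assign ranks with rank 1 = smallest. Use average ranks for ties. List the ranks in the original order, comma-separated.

Sorted (ascending): 6, 6, 10, 16, 22, 49
The 2 values of 6 occupy positions 1–2 → average rank (1+2)/2 = 1.5.

6, 5, 1.5, 3, 4, 1.5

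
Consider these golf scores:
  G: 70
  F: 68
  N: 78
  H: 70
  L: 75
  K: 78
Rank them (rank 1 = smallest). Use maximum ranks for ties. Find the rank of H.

Sorted (ascending): 68, 70, 70, 75, 78, 78
The 2 values of 70 occupy positions 2–3 → each gets rank 3.
The 2 values of 78 occupy positions 5–6 → each gets rank 6.
H has value 70 → rank 3.

3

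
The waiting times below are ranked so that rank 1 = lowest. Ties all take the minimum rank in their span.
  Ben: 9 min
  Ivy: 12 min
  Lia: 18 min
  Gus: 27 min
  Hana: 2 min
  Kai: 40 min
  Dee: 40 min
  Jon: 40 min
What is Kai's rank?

6

Sorted (ascending): 2, 9, 12, 18, 27, 40, 40, 40
The 3 values of 40 occupy positions 6–8 → each gets rank 6.
Kai has value 40 min → rank 6.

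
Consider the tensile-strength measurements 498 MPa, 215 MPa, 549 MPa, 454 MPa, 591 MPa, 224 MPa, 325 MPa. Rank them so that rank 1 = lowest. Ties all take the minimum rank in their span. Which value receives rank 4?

Sorted (ascending): 215, 224, 325, 454, 498, 549, 591
No ties — each value takes its position as its rank.
Rank 4 → value 454.

454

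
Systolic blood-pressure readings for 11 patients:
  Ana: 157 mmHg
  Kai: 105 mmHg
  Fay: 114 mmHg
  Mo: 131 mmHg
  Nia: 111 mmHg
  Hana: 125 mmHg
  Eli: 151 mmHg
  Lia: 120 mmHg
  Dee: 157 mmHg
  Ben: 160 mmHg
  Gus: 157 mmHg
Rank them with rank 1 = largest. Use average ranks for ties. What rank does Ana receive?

Sorted (descending): 160, 157, 157, 157, 151, 131, 125, 120, 114, 111, 105
The 3 values of 157 occupy positions 2–4 → average rank 3.
Ana has value 157 mmHg → rank 3.

3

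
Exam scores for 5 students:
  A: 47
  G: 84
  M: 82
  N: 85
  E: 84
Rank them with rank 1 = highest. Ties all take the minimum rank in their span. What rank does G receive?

Sorted (descending): 85, 84, 84, 82, 47
The 2 values of 84 occupy positions 2–3 → each gets rank 2.
G has value 84 → rank 2.

2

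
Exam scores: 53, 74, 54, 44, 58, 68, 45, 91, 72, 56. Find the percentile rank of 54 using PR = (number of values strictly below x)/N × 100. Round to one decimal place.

N = 10.
Strictly below 54: 3. Equal to 54: 1.
PR = 3/10 × 100 = 30.0

30.0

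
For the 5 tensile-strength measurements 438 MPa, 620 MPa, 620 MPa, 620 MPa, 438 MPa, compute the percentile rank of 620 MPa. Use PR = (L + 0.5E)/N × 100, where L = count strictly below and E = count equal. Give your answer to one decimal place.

N = 5.
Strictly below 620: 2. Equal to 620: 3.
PR = (2 + 0.5·3)/5 × 100 = 70.0

70.0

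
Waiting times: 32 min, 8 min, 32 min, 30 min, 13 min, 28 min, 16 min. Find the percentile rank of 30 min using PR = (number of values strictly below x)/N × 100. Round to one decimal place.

57.1

N = 7.
Strictly below 30: 4. Equal to 30: 1.
PR = 4/7 × 100 = 57.1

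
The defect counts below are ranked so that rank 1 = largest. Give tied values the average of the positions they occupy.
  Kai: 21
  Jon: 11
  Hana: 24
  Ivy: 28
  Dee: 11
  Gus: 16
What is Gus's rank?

Sorted (descending): 28, 24, 21, 16, 11, 11
The 2 values of 11 occupy positions 5–6 → average rank (5+6)/2 = 5.5.
Gus has value 16 → rank 4.

4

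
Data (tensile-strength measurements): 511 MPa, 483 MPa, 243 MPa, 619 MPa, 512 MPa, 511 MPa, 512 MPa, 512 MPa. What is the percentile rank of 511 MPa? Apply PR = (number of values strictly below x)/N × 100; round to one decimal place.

N = 8.
Strictly below 511: 2. Equal to 511: 2.
PR = 2/8 × 100 = 25.0

25.0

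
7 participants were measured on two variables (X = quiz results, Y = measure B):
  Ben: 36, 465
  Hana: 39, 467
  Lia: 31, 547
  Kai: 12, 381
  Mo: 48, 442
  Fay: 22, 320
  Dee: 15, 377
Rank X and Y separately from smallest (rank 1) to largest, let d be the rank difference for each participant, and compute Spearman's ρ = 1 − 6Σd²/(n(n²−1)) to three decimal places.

0.536

Ranks of variable 1: 5, 6, 4, 1, 7, 3, 2
Ranks of variable 2: 5, 6, 7, 3, 4, 1, 2
d = r₁ − r₂: 0, 0, -3, -2, 3, 2, 0
d²: 0, 0, 9, 4, 9, 4, 0; Σd² = 26
ρ = 1 − 6·26/(7·48) = 1 − 156/336 = 0.536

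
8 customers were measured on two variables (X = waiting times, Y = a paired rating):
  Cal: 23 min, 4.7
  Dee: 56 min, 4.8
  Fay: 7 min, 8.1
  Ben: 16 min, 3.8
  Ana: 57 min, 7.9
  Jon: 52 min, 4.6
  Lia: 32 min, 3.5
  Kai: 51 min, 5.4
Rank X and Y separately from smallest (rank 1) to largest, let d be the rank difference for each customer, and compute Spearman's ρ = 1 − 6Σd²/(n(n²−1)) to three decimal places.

Ranks of variable 1: 3, 7, 1, 2, 8, 6, 4, 5
Ranks of variable 2: 4, 5, 8, 2, 7, 3, 1, 6
d = r₁ − r₂: -1, 2, -7, 0, 1, 3, 3, -1
d²: 1, 4, 49, 0, 1, 9, 9, 1; Σd² = 74
ρ = 1 − 6·74/(8·63) = 1 − 444/504 = 0.119

0.119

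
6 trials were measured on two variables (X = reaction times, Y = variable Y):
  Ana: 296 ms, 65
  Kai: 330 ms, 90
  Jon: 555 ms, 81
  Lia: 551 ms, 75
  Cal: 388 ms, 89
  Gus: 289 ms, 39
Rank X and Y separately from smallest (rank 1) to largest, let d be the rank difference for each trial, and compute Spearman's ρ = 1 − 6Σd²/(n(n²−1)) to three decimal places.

Ranks of variable 1: 2, 3, 6, 5, 4, 1
Ranks of variable 2: 2, 6, 4, 3, 5, 1
d = r₁ − r₂: 0, -3, 2, 2, -1, 0
d²: 0, 9, 4, 4, 1, 0; Σd² = 18
ρ = 1 − 6·18/(6·35) = 1 − 108/210 = 0.486

0.486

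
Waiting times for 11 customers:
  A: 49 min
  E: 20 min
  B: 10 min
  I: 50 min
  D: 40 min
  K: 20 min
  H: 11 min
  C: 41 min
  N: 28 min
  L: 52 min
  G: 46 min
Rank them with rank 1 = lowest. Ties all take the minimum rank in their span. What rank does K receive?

3

Sorted (ascending): 10, 11, 20, 20, 28, 40, 41, 46, 49, 50, 52
The 2 values of 20 occupy positions 3–4 → each gets rank 3.
K has value 20 min → rank 3.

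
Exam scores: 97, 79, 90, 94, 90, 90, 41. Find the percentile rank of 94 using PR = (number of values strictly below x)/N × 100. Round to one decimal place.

N = 7.
Strictly below 94: 5. Equal to 94: 1.
PR = 5/7 × 100 = 71.4

71.4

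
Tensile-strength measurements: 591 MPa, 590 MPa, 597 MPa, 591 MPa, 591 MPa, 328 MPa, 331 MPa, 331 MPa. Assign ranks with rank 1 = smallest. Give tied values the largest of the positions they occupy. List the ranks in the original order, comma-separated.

Sorted (ascending): 328, 331, 331, 590, 591, 591, 591, 597
The 2 values of 331 occupy positions 2–3 → each gets rank 3.
The 3 values of 591 occupy positions 5–7 → each gets rank 7.

7, 4, 8, 7, 7, 1, 3, 3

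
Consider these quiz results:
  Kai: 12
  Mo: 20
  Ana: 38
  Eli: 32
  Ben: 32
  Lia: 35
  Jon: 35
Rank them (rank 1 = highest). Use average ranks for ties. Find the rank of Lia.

Sorted (descending): 38, 35, 35, 32, 32, 20, 12
The 2 values of 35 occupy positions 2–3 → average rank (2+3)/2 = 2.5.
The 2 values of 32 occupy positions 4–5 → average rank (4+5)/2 = 4.5.
Lia has value 35 → rank 2.5.

2.5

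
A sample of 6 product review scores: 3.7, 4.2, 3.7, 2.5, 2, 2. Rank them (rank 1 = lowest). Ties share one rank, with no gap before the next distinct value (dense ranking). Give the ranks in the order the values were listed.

Sorted (ascending): 2, 2, 2.5, 3.7, 3.7, 4.2
The 2 values of 2 share dense rank 1.
The 2 values of 3.7 share dense rank 3.
Remaining distinct values take the next consecutive integers.

3, 4, 3, 2, 1, 1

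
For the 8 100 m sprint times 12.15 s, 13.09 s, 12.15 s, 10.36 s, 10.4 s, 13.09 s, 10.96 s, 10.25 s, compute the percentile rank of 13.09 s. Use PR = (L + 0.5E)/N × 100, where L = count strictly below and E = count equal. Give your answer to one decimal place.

87.5

N = 8.
Strictly below 13.09: 6. Equal to 13.09: 2.
PR = (6 + 0.5·2)/8 × 100 = 87.5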